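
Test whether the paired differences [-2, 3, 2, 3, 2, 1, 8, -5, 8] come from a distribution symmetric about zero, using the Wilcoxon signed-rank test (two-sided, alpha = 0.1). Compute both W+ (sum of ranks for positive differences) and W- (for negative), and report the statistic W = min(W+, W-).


Step 1: Drop any zero differences (none here) and take |d_i|.
|d| = [2, 3, 2, 3, 2, 1, 8, 5, 8]
Step 2: Midrank |d_i| (ties get averaged ranks).
ranks: |2|->3, |3|->5.5, |2|->3, |3|->5.5, |2|->3, |1|->1, |8|->8.5, |5|->7, |8|->8.5
Step 3: Attach original signs; sum ranks with positive sign and with negative sign.
W+ = 5.5 + 3 + 5.5 + 3 + 1 + 8.5 + 8.5 = 35
W- = 3 + 7 = 10
(Check: W+ + W- = 45 should equal n(n+1)/2 = 45.)
Step 4: Test statistic W = min(W+, W-) = 10.
Step 5: Ties in |d|, so use the tie-corrected normal approximation.
        E[W] = n(n+1)/4 = 9*10/4 = 22.5.
        Tie groups: |d|=2 (t=3), |d|=3 (t=2), |d|=8 (t=2); sum(t^3 - t) = 36.
        Var[W] = n(n+1)(2n+1)/24 - sum(t^3-t)/48 = 1710/24 - 36/48 = 70.5.
        z = (W - E[W]) / sqrt(Var[W]) = (10 - 22.5) / 8.3964 = -1.4887.
        Two-sided p = 2*Phi(z) = 0.136559.
Step 6: alpha = 0.1. fail to reject H0.

W+ = 35, W- = 10, W = min = 10, p = 0.136559, fail to reject H0.


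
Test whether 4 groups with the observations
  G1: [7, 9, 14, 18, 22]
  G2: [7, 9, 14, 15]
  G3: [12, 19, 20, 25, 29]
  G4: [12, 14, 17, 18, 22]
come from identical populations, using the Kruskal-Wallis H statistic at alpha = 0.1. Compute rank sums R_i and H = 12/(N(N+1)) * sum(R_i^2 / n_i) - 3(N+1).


Step 1: Combine all N = 19 observations and assign midranks.
sorted (value, group, rank): (7,G1,1.5), (7,G2,1.5), (9,G1,3.5), (9,G2,3.5), (12,G3,5.5), (12,G4,5.5), (14,G1,8), (14,G2,8), (14,G4,8), (15,G2,10), (17,G4,11), (18,G1,12.5), (18,G4,12.5), (19,G3,14), (20,G3,15), (22,G1,16.5), (22,G4,16.5), (25,G3,18), (29,G3,19)
Step 2: Sum ranks within each group.
R_1 = 42 (n_1 = 5)
R_2 = 23 (n_2 = 4)
R_3 = 71.5 (n_3 = 5)
R_4 = 53.5 (n_4 = 5)
Step 3: H = 12/(N(N+1)) * sum(R_i^2/n_i) - 3(N+1)
     = 12/(19*20) * (42^2/5 + 23^2/4 + 71.5^2/5 + 53.5^2/5) - 3*20
     = 0.031579 * 2079.95 - 60
     = 5.682632.
Step 4: Ties present; correction factor C = 1 - 54/(19^3 - 19) = 0.992105. Corrected H = 5.682632 / 0.992105 = 5.727851.
Step 5: Under H0, H ~ chi^2(3); p-value = 0.125628.
Step 6: alpha = 0.1. fail to reject H0.

H = 5.7279, df = 3, p = 0.125628, fail to reject H0.


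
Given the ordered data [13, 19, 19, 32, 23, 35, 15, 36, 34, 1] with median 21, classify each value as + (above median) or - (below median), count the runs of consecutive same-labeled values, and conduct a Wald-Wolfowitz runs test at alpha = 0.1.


Step 1: Compute median = 21; label A = above, B = below.
Labels in order: BBBAAABAAB  (n_A = 5, n_B = 5)
Step 2: Count runs R = 5.
Step 3: Under H0 (random ordering), E[R] = 2*n_A*n_B/(n_A+n_B) + 1 = 2*5*5/10 + 1 = 6.0000.
        Var[R] = 2*n_A*n_B*(2*n_A*n_B - n_A - n_B) / ((n_A+n_B)^2 * (n_A+n_B-1)) = 2000/900 = 2.2222.
        SD[R] = 1.4907.
Step 4: Continuity-corrected z = (R + 0.5 - E[R]) / SD[R] = (5 + 0.5 - 6.0000) / 1.4907 = -0.3354.
Step 5: Two-sided p-value via normal approximation = 2*(1 - Phi(|z|)) = 0.737316.
Step 6: alpha = 0.1. fail to reject H0.

R = 5, z = -0.3354, p = 0.737316, fail to reject H0.


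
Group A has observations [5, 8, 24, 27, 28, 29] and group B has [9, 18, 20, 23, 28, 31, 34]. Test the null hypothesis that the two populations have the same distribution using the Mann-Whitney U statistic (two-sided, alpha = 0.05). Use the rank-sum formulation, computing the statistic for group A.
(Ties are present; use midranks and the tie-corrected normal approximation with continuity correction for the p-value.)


Step 1: Combine and sort all 13 observations; assign midranks.
sorted (value, group): (5,X), (8,X), (9,Y), (18,Y), (20,Y), (23,Y), (24,X), (27,X), (28,X), (28,Y), (29,X), (31,Y), (34,Y)
ranks: 5->1, 8->2, 9->3, 18->4, 20->5, 23->6, 24->7, 27->8, 28->9.5, 28->9.5, 29->11, 31->12, 34->13
Step 2: Rank sum for X: R1 = 1 + 2 + 7 + 8 + 9.5 + 11 = 38.5.
Step 3: U_X = R1 - n1(n1+1)/2 = 38.5 - 6*7/2 = 38.5 - 21 = 17.5.
       U_Y = n1*n2 - U_X = 42 - 17.5 = 24.5.
Step 4: Ties are present, so use the tie-corrected normal approximation (with continuity correction) for the p-value.
Step 5: p-value = 0.667806; compare to alpha = 0.05. fail to reject H0.

U_X = 17.5, p = 0.667806, fail to reject H0 at alpha = 0.05.


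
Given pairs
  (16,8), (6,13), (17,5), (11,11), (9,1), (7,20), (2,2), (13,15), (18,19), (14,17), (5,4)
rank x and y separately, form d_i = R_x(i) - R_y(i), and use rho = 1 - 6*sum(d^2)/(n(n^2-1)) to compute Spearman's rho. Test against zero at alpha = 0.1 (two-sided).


Step 1: Rank x and y separately (midranks; no ties here).
rank(x): 16->9, 6->3, 17->10, 11->6, 9->5, 7->4, 2->1, 13->7, 18->11, 14->8, 5->2
rank(y): 8->5, 13->7, 5->4, 11->6, 1->1, 20->11, 2->2, 15->8, 19->10, 17->9, 4->3
Step 2: d_i = R_x(i) - R_y(i); compute d_i^2.
  (9-5)^2=16, (3-7)^2=16, (10-4)^2=36, (6-6)^2=0, (5-1)^2=16, (4-11)^2=49, (1-2)^2=1, (7-8)^2=1, (11-10)^2=1, (8-9)^2=1, (2-3)^2=1
sum(d^2) = 138.
Step 3: rho = 1 - 6*138 / (11*(11^2 - 1)) = 1 - 828/1320 = 0.372727.
Step 4: Under H0, t = rho * sqrt((n-2)/(1-rho^2)) = 1.2050 ~ t(9).
Step 5: Two-sided p-value from the t-distribution with 9 df = 0.258926.
Step 6: alpha = 0.1. fail to reject H0.

rho = 0.3727, p = 0.258926, fail to reject H0 at alpha = 0.1.


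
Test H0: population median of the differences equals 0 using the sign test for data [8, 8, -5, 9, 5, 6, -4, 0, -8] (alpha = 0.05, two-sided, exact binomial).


Step 1: Discard zero differences. Original n = 9; n_eff = number of nonzero differences = 8.
Nonzero differences (with sign): +8, +8, -5, +9, +5, +6, -4, -8
Step 2: Count signs: positive = 5, negative = 3.
Step 3: Under H0: P(positive) = 0.5, so the number of positives S ~ Bin(8, 0.5).
Step 4: Two-sided exact p-value = sum of Bin(8,0.5) probabilities at or below the observed probability = 0.726562.
Step 5: alpha = 0.05. fail to reject H0.

n_eff = 8, pos = 5, neg = 3, p = 0.726562, fail to reject H0.


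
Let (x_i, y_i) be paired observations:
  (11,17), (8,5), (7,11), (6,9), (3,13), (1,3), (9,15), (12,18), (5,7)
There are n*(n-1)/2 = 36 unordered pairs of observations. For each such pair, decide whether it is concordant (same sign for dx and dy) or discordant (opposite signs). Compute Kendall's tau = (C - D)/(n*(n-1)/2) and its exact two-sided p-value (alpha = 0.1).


Step 1: Enumerate the 36 unordered pairs (i,j) with i<j and classify each by sign(x_j-x_i) * sign(y_j-y_i).
  (1,2):dx=-3,dy=-12->C; (1,3):dx=-4,dy=-6->C; (1,4):dx=-5,dy=-8->C; (1,5):dx=-8,dy=-4->C
  (1,6):dx=-10,dy=-14->C; (1,7):dx=-2,dy=-2->C; (1,8):dx=+1,dy=+1->C; (1,9):dx=-6,dy=-10->C
  (2,3):dx=-1,dy=+6->D; (2,4):dx=-2,dy=+4->D; (2,5):dx=-5,dy=+8->D; (2,6):dx=-7,dy=-2->C
  (2,7):dx=+1,dy=+10->C; (2,8):dx=+4,dy=+13->C; (2,9):dx=-3,dy=+2->D; (3,4):dx=-1,dy=-2->C
  (3,5):dx=-4,dy=+2->D; (3,6):dx=-6,dy=-8->C; (3,7):dx=+2,dy=+4->C; (3,8):dx=+5,dy=+7->C
  (3,9):dx=-2,dy=-4->C; (4,5):dx=-3,dy=+4->D; (4,6):dx=-5,dy=-6->C; (4,7):dx=+3,dy=+6->C
  (4,8):dx=+6,dy=+9->C; (4,9):dx=-1,dy=-2->C; (5,6):dx=-2,dy=-10->C; (5,7):dx=+6,dy=+2->C
  (5,8):dx=+9,dy=+5->C; (5,9):dx=+2,dy=-6->D; (6,7):dx=+8,dy=+12->C; (6,8):dx=+11,dy=+15->C
  (6,9):dx=+4,dy=+4->C; (7,8):dx=+3,dy=+3->C; (7,9):dx=-4,dy=-8->C; (8,9):dx=-7,dy=-11->C
Step 2: C = 29, D = 7, total pairs = 36.
Step 3: tau = (C - D)/(n(n-1)/2) = (29 - 7)/36 = 0.611111.
Step 4: Exact two-sided p-value (enumerate n! = 362880 permutations of y under H0): p = 0.024741.
Step 5: alpha = 0.1. reject H0.

tau_b = 0.6111 (C=29, D=7), p = 0.024741, reject H0.


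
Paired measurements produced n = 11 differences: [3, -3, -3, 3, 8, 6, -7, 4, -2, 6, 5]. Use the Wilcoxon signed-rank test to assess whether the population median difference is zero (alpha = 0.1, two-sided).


Step 1: Drop any zero differences (none here) and take |d_i|.
|d| = [3, 3, 3, 3, 8, 6, 7, 4, 2, 6, 5]
Step 2: Midrank |d_i| (ties get averaged ranks).
ranks: |3|->3.5, |3|->3.5, |3|->3.5, |3|->3.5, |8|->11, |6|->8.5, |7|->10, |4|->6, |2|->1, |6|->8.5, |5|->7
Step 3: Attach original signs; sum ranks with positive sign and with negative sign.
W+ = 3.5 + 3.5 + 11 + 8.5 + 6 + 8.5 + 7 = 48
W- = 3.5 + 3.5 + 10 + 1 = 18
(Check: W+ + W- = 66 should equal n(n+1)/2 = 66.)
Step 4: Test statistic W = min(W+, W-) = 18.
Step 5: Ties in |d|, so use the tie-corrected normal approximation.
        E[W] = n(n+1)/4 = 11*12/4 = 33.
        Tie groups: |d|=3 (t=4), |d|=6 (t=2); sum(t^3 - t) = 66.
        Var[W] = n(n+1)(2n+1)/24 - sum(t^3-t)/48 = 3036/24 - 66/48 = 125.125.
        z = (W - E[W]) / sqrt(Var[W]) = (18 - 33) / 11.1859 = -1.3410.
        Two-sided p = 2*Phi(z) = 0.179930.
Step 6: alpha = 0.1. fail to reject H0.

W+ = 48, W- = 18, W = min = 18, p = 0.179930, fail to reject H0.


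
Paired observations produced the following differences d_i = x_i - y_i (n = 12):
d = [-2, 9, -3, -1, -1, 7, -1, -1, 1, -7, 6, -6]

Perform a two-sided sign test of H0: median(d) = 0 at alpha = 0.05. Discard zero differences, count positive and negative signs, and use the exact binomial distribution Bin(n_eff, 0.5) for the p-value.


Step 1: Discard zero differences. Original n = 12; n_eff = number of nonzero differences = 12.
Nonzero differences (with sign): -2, +9, -3, -1, -1, +7, -1, -1, +1, -7, +6, -6
Step 2: Count signs: positive = 4, negative = 8.
Step 3: Under H0: P(positive) = 0.5, so the number of positives S ~ Bin(12, 0.5).
Step 4: Two-sided exact p-value = sum of Bin(12,0.5) probabilities at or below the observed probability = 0.387695.
Step 5: alpha = 0.05. fail to reject H0.

n_eff = 12, pos = 4, neg = 8, p = 0.387695, fail to reject H0.


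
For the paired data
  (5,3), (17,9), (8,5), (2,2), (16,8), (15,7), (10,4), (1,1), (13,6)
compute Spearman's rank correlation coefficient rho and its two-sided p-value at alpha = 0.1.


Step 1: Rank x and y separately (midranks; no ties here).
rank(x): 5->3, 17->9, 8->4, 2->2, 16->8, 15->7, 10->5, 1->1, 13->6
rank(y): 3->3, 9->9, 5->5, 2->2, 8->8, 7->7, 4->4, 1->1, 6->6
Step 2: d_i = R_x(i) - R_y(i); compute d_i^2.
  (3-3)^2=0, (9-9)^2=0, (4-5)^2=1, (2-2)^2=0, (8-8)^2=0, (7-7)^2=0, (5-4)^2=1, (1-1)^2=0, (6-6)^2=0
sum(d^2) = 2.
Step 3: rho = 1 - 6*2 / (9*(9^2 - 1)) = 1 - 12/720 = 0.983333.
Step 4: Under H0, t = rho * sqrt((n-2)/(1-rho^2)) = 14.3096 ~ t(7).
Step 5: Two-sided p-value from the t-distribution with 7 df = 0.000002.
Step 6: alpha = 0.1. reject H0.

rho = 0.9833, p = 0.000002, reject H0 at alpha = 0.1.


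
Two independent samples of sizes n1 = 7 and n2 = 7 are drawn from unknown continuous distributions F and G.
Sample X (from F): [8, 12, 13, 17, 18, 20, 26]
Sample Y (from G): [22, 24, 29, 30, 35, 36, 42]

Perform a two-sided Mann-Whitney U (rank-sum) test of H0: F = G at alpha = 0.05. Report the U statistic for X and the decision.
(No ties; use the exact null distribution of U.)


Step 1: Combine and sort all 14 observations; assign midranks.
sorted (value, group): (8,X), (12,X), (13,X), (17,X), (18,X), (20,X), (22,Y), (24,Y), (26,X), (29,Y), (30,Y), (35,Y), (36,Y), (42,Y)
ranks: 8->1, 12->2, 13->3, 17->4, 18->5, 20->6, 22->7, 24->8, 26->9, 29->10, 30->11, 35->12, 36->13, 42->14
Step 2: Rank sum for X: R1 = 1 + 2 + 3 + 4 + 5 + 6 + 9 = 30.
Step 3: U_X = R1 - n1(n1+1)/2 = 30 - 7*8/2 = 30 - 28 = 2.
       U_Y = n1*n2 - U_X = 49 - 2 = 47.
Step 4: No ties, so the exact null distribution of U (based on enumerating the C(14,7) = 3432 equally likely rank assignments) gives the two-sided p-value.
Step 5: p-value = 0.002331; compare to alpha = 0.05. reject H0.

U_X = 2, p = 0.002331, reject H0 at alpha = 0.05.


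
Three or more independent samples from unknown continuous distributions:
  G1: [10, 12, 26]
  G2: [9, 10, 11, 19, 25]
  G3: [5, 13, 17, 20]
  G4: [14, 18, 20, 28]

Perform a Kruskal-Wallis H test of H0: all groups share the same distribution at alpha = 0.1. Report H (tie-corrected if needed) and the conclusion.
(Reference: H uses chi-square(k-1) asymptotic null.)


Step 1: Combine all N = 16 observations and assign midranks.
sorted (value, group, rank): (5,G3,1), (9,G2,2), (10,G1,3.5), (10,G2,3.5), (11,G2,5), (12,G1,6), (13,G3,7), (14,G4,8), (17,G3,9), (18,G4,10), (19,G2,11), (20,G3,12.5), (20,G4,12.5), (25,G2,14), (26,G1,15), (28,G4,16)
Step 2: Sum ranks within each group.
R_1 = 24.5 (n_1 = 3)
R_2 = 35.5 (n_2 = 5)
R_3 = 29.5 (n_3 = 4)
R_4 = 46.5 (n_4 = 4)
Step 3: H = 12/(N(N+1)) * sum(R_i^2/n_i) - 3(N+1)
     = 12/(16*17) * (24.5^2/3 + 35.5^2/5 + 29.5^2/4 + 46.5^2/4) - 3*17
     = 0.044118 * 1210.26 - 51
     = 2.393750.
Step 4: Ties present; correction factor C = 1 - 12/(16^3 - 16) = 0.997059. Corrected H = 2.393750 / 0.997059 = 2.400811.
Step 5: Under H0, H ~ chi^2(3); p-value = 0.493484.
Step 6: alpha = 0.1. fail to reject H0.

H = 2.4008, df = 3, p = 0.493484, fail to reject H0.


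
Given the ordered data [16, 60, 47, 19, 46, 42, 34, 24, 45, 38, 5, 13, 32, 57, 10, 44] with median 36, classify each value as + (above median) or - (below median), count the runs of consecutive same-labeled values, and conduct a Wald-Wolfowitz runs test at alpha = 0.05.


Step 1: Compute median = 36; label A = above, B = below.
Labels in order: BAABAABBAABBBABA  (n_A = 8, n_B = 8)
Step 2: Count runs R = 10.
Step 3: Under H0 (random ordering), E[R] = 2*n_A*n_B/(n_A+n_B) + 1 = 2*8*8/16 + 1 = 9.0000.
        Var[R] = 2*n_A*n_B*(2*n_A*n_B - n_A - n_B) / ((n_A+n_B)^2 * (n_A+n_B-1)) = 14336/3840 = 3.7333.
        SD[R] = 1.9322.
Step 4: Continuity-corrected z = (R - 0.5 - E[R]) / SD[R] = (10 - 0.5 - 9.0000) / 1.9322 = 0.2588.
Step 5: Two-sided p-value via normal approximation = 2*(1 - Phi(|z|)) = 0.795809.
Step 6: alpha = 0.05. fail to reject H0.

R = 10, z = 0.2588, p = 0.795809, fail to reject H0.


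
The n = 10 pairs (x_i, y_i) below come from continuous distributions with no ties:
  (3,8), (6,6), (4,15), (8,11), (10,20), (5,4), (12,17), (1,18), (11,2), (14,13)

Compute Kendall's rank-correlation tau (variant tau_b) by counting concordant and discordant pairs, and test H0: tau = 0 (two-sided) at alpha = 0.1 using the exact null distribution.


Step 1: Enumerate the 45 unordered pairs (i,j) with i<j and classify each by sign(x_j-x_i) * sign(y_j-y_i).
  (1,2):dx=+3,dy=-2->D; (1,3):dx=+1,dy=+7->C; (1,4):dx=+5,dy=+3->C; (1,5):dx=+7,dy=+12->C
  (1,6):dx=+2,dy=-4->D; (1,7):dx=+9,dy=+9->C; (1,8):dx=-2,dy=+10->D; (1,9):dx=+8,dy=-6->D
  (1,10):dx=+11,dy=+5->C; (2,3):dx=-2,dy=+9->D; (2,4):dx=+2,dy=+5->C; (2,5):dx=+4,dy=+14->C
  (2,6):dx=-1,dy=-2->C; (2,7):dx=+6,dy=+11->C; (2,8):dx=-5,dy=+12->D; (2,9):dx=+5,dy=-4->D
  (2,10):dx=+8,dy=+7->C; (3,4):dx=+4,dy=-4->D; (3,5):dx=+6,dy=+5->C; (3,6):dx=+1,dy=-11->D
  (3,7):dx=+8,dy=+2->C; (3,8):dx=-3,dy=+3->D; (3,9):dx=+7,dy=-13->D; (3,10):dx=+10,dy=-2->D
  (4,5):dx=+2,dy=+9->C; (4,6):dx=-3,dy=-7->C; (4,7):dx=+4,dy=+6->C; (4,8):dx=-7,dy=+7->D
  (4,9):dx=+3,dy=-9->D; (4,10):dx=+6,dy=+2->C; (5,6):dx=-5,dy=-16->C; (5,7):dx=+2,dy=-3->D
  (5,8):dx=-9,dy=-2->C; (5,9):dx=+1,dy=-18->D; (5,10):dx=+4,dy=-7->D; (6,7):dx=+7,dy=+13->C
  (6,8):dx=-4,dy=+14->D; (6,9):dx=+6,dy=-2->D; (6,10):dx=+9,dy=+9->C; (7,8):dx=-11,dy=+1->D
  (7,9):dx=-1,dy=-15->C; (7,10):dx=+2,dy=-4->D; (8,9):dx=+10,dy=-16->D; (8,10):dx=+13,dy=-5->D
  (9,10):dx=+3,dy=+11->C
Step 2: C = 22, D = 23, total pairs = 45.
Step 3: tau = (C - D)/(n(n-1)/2) = (22 - 23)/45 = -0.022222.
Step 4: Exact two-sided p-value (enumerate n! = 3628800 permutations of y under H0): p = 1.000000.
Step 5: alpha = 0.1. fail to reject H0.

tau_b = -0.0222 (C=22, D=23), p = 1.000000, fail to reject H0.


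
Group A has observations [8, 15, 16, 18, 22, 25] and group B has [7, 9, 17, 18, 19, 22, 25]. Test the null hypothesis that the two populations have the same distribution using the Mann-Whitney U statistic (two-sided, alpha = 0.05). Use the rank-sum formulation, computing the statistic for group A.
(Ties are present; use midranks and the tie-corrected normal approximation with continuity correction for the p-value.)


Step 1: Combine and sort all 13 observations; assign midranks.
sorted (value, group): (7,Y), (8,X), (9,Y), (15,X), (16,X), (17,Y), (18,X), (18,Y), (19,Y), (22,X), (22,Y), (25,X), (25,Y)
ranks: 7->1, 8->2, 9->3, 15->4, 16->5, 17->6, 18->7.5, 18->7.5, 19->9, 22->10.5, 22->10.5, 25->12.5, 25->12.5
Step 2: Rank sum for X: R1 = 2 + 4 + 5 + 7.5 + 10.5 + 12.5 = 41.5.
Step 3: U_X = R1 - n1(n1+1)/2 = 41.5 - 6*7/2 = 41.5 - 21 = 20.5.
       U_Y = n1*n2 - U_X = 42 - 20.5 = 21.5.
Step 4: Ties are present, so use the tie-corrected normal approximation (with continuity correction) for the p-value.
Step 5: p-value = 1.000000; compare to alpha = 0.05. fail to reject H0.

U_X = 20.5, p = 1.000000, fail to reject H0 at alpha = 0.05.


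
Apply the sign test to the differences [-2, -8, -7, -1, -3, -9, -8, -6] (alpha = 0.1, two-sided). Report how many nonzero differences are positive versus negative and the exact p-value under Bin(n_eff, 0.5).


Step 1: Discard zero differences. Original n = 8; n_eff = number of nonzero differences = 8.
Nonzero differences (with sign): -2, -8, -7, -1, -3, -9, -8, -6
Step 2: Count signs: positive = 0, negative = 8.
Step 3: Under H0: P(positive) = 0.5, so the number of positives S ~ Bin(8, 0.5).
Step 4: Two-sided exact p-value = sum of Bin(8,0.5) probabilities at or below the observed probability = 0.007812.
Step 5: alpha = 0.1. reject H0.

n_eff = 8, pos = 0, neg = 8, p = 0.007812, reject H0.


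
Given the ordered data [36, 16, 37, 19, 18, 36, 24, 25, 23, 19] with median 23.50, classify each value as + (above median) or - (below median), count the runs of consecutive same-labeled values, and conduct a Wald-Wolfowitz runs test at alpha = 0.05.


Step 1: Compute median = 23.50; label A = above, B = below.
Labels in order: ABABBAAABB  (n_A = 5, n_B = 5)
Step 2: Count runs R = 6.
Step 3: Under H0 (random ordering), E[R] = 2*n_A*n_B/(n_A+n_B) + 1 = 2*5*5/10 + 1 = 6.0000.
        Var[R] = 2*n_A*n_B*(2*n_A*n_B - n_A - n_B) / ((n_A+n_B)^2 * (n_A+n_B-1)) = 2000/900 = 2.2222.
        SD[R] = 1.4907.
Step 4: R = E[R], so z = 0 with no continuity correction.
Step 5: Two-sided p-value via normal approximation = 2*(1 - Phi(|z|)) = 1.000000.
Step 6: alpha = 0.05. fail to reject H0.

R = 6, z = 0.0000, p = 1.000000, fail to reject H0.


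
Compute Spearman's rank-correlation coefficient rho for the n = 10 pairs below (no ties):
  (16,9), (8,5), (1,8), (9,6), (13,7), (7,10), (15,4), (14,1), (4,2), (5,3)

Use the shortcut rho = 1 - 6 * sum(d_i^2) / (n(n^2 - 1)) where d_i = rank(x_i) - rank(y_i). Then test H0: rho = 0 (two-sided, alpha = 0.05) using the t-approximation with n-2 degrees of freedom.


Step 1: Rank x and y separately (midranks; no ties here).
rank(x): 16->10, 8->5, 1->1, 9->6, 13->7, 7->4, 15->9, 14->8, 4->2, 5->3
rank(y): 9->9, 5->5, 8->8, 6->6, 7->7, 10->10, 4->4, 1->1, 2->2, 3->3
Step 2: d_i = R_x(i) - R_y(i); compute d_i^2.
  (10-9)^2=1, (5-5)^2=0, (1-8)^2=49, (6-6)^2=0, (7-7)^2=0, (4-10)^2=36, (9-4)^2=25, (8-1)^2=49, (2-2)^2=0, (3-3)^2=0
sum(d^2) = 160.
Step 3: rho = 1 - 6*160 / (10*(10^2 - 1)) = 1 - 960/990 = 0.030303.
Step 4: Under H0, t = rho * sqrt((n-2)/(1-rho^2)) = 0.0857 ~ t(8).
Step 5: Two-sided p-value from the t-distribution with 8 df = 0.933773.
Step 6: alpha = 0.05. fail to reject H0.

rho = 0.0303, p = 0.933773, fail to reject H0 at alpha = 0.05.


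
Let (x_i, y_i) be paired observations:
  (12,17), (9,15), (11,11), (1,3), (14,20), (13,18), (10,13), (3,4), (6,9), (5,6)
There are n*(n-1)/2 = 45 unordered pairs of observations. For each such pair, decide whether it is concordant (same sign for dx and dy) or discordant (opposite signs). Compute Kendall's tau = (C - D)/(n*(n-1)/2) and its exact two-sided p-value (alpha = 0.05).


Step 1: Enumerate the 45 unordered pairs (i,j) with i<j and classify each by sign(x_j-x_i) * sign(y_j-y_i).
  (1,2):dx=-3,dy=-2->C; (1,3):dx=-1,dy=-6->C; (1,4):dx=-11,dy=-14->C; (1,5):dx=+2,dy=+3->C
  (1,6):dx=+1,dy=+1->C; (1,7):dx=-2,dy=-4->C; (1,8):dx=-9,dy=-13->C; (1,9):dx=-6,dy=-8->C
  (1,10):dx=-7,dy=-11->C; (2,3):dx=+2,dy=-4->D; (2,4):dx=-8,dy=-12->C; (2,5):dx=+5,dy=+5->C
  (2,6):dx=+4,dy=+3->C; (2,7):dx=+1,dy=-2->D; (2,8):dx=-6,dy=-11->C; (2,9):dx=-3,dy=-6->C
  (2,10):dx=-4,dy=-9->C; (3,4):dx=-10,dy=-8->C; (3,5):dx=+3,dy=+9->C; (3,6):dx=+2,dy=+7->C
  (3,7):dx=-1,dy=+2->D; (3,8):dx=-8,dy=-7->C; (3,9):dx=-5,dy=-2->C; (3,10):dx=-6,dy=-5->C
  (4,5):dx=+13,dy=+17->C; (4,6):dx=+12,dy=+15->C; (4,7):dx=+9,dy=+10->C; (4,8):dx=+2,dy=+1->C
  (4,9):dx=+5,dy=+6->C; (4,10):dx=+4,dy=+3->C; (5,6):dx=-1,dy=-2->C; (5,7):dx=-4,dy=-7->C
  (5,8):dx=-11,dy=-16->C; (5,9):dx=-8,dy=-11->C; (5,10):dx=-9,dy=-14->C; (6,7):dx=-3,dy=-5->C
  (6,8):dx=-10,dy=-14->C; (6,9):dx=-7,dy=-9->C; (6,10):dx=-8,dy=-12->C; (7,8):dx=-7,dy=-9->C
  (7,9):dx=-4,dy=-4->C; (7,10):dx=-5,dy=-7->C; (8,9):dx=+3,dy=+5->C; (8,10):dx=+2,dy=+2->C
  (9,10):dx=-1,dy=-3->C
Step 2: C = 42, D = 3, total pairs = 45.
Step 3: tau = (C - D)/(n(n-1)/2) = (42 - 3)/45 = 0.866667.
Step 4: Exact two-sided p-value (enumerate n! = 3628800 permutations of y under H0): p = 0.000115.
Step 5: alpha = 0.05. reject H0.

tau_b = 0.8667 (C=42, D=3), p = 0.000115, reject H0.


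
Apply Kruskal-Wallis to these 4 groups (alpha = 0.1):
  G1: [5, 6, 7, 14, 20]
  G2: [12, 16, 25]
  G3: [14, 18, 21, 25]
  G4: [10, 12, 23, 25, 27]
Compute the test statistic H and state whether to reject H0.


Step 1: Combine all N = 17 observations and assign midranks.
sorted (value, group, rank): (5,G1,1), (6,G1,2), (7,G1,3), (10,G4,4), (12,G2,5.5), (12,G4,5.5), (14,G1,7.5), (14,G3,7.5), (16,G2,9), (18,G3,10), (20,G1,11), (21,G3,12), (23,G4,13), (25,G2,15), (25,G3,15), (25,G4,15), (27,G4,17)
Step 2: Sum ranks within each group.
R_1 = 24.5 (n_1 = 5)
R_2 = 29.5 (n_2 = 3)
R_3 = 44.5 (n_3 = 4)
R_4 = 54.5 (n_4 = 5)
Step 3: H = 12/(N(N+1)) * sum(R_i^2/n_i) - 3(N+1)
     = 12/(17*18) * (24.5^2/5 + 29.5^2/3 + 44.5^2/4 + 54.5^2/5) - 3*18
     = 0.039216 * 1499.25 - 54
     = 4.793954.
Step 4: Ties present; correction factor C = 1 - 36/(17^3 - 17) = 0.992647. Corrected H = 4.793954 / 0.992647 = 4.829465.
Step 5: Under H0, H ~ chi^2(3); p-value = 0.184719.
Step 6: alpha = 0.1. fail to reject H0.

H = 4.8295, df = 3, p = 0.184719, fail to reject H0.


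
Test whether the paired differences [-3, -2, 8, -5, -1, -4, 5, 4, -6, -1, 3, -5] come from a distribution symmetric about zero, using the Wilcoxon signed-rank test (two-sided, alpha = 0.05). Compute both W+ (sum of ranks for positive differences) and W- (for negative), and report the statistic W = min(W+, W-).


Step 1: Drop any zero differences (none here) and take |d_i|.
|d| = [3, 2, 8, 5, 1, 4, 5, 4, 6, 1, 3, 5]
Step 2: Midrank |d_i| (ties get averaged ranks).
ranks: |3|->4.5, |2|->3, |8|->12, |5|->9, |1|->1.5, |4|->6.5, |5|->9, |4|->6.5, |6|->11, |1|->1.5, |3|->4.5, |5|->9
Step 3: Attach original signs; sum ranks with positive sign and with negative sign.
W+ = 12 + 9 + 6.5 + 4.5 = 32
W- = 4.5 + 3 + 9 + 1.5 + 6.5 + 11 + 1.5 + 9 = 46
(Check: W+ + W- = 78 should equal n(n+1)/2 = 78.)
Step 4: Test statistic W = min(W+, W-) = 32.
Step 5: Ties in |d|, so use the tie-corrected normal approximation.
        E[W] = n(n+1)/4 = 12*13/4 = 39.
        Tie groups: |d|=1 (t=2), |d|=3 (t=2), |d|=4 (t=2), |d|=5 (t=3); sum(t^3 - t) = 42.
        Var[W] = n(n+1)(2n+1)/24 - sum(t^3-t)/48 = 3900/24 - 42/48 = 161.625.
        z = (W - E[W]) / sqrt(Var[W]) = (32 - 39) / 12.7132 = -0.5506.
        Two-sided p = 2*Phi(z) = 0.581901.
Step 6: alpha = 0.05. fail to reject H0.

W+ = 32, W- = 46, W = min = 32, p = 0.581901, fail to reject H0.


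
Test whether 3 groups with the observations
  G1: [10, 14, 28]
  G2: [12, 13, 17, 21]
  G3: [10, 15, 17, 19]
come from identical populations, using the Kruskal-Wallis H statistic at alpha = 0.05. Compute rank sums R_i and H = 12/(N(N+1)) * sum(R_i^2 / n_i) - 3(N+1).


Step 1: Combine all N = 11 observations and assign midranks.
sorted (value, group, rank): (10,G1,1.5), (10,G3,1.5), (12,G2,3), (13,G2,4), (14,G1,5), (15,G3,6), (17,G2,7.5), (17,G3,7.5), (19,G3,9), (21,G2,10), (28,G1,11)
Step 2: Sum ranks within each group.
R_1 = 17.5 (n_1 = 3)
R_2 = 24.5 (n_2 = 4)
R_3 = 24 (n_3 = 4)
Step 3: H = 12/(N(N+1)) * sum(R_i^2/n_i) - 3(N+1)
     = 12/(11*12) * (17.5^2/3 + 24.5^2/4 + 24^2/4) - 3*12
     = 0.090909 * 396.146 - 36
     = 0.013258.
Step 4: Ties present; correction factor C = 1 - 12/(11^3 - 11) = 0.990909. Corrected H = 0.013258 / 0.990909 = 0.013379.
Step 5: Under H0, H ~ chi^2(2); p-value = 0.993333.
Step 6: alpha = 0.05. fail to reject H0.

H = 0.0134, df = 2, p = 0.993333, fail to reject H0.


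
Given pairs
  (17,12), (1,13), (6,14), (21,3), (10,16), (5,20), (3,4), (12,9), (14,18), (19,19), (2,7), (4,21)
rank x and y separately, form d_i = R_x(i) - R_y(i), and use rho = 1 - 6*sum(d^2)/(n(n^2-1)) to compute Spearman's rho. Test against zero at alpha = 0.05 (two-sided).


Step 1: Rank x and y separately (midranks; no ties here).
rank(x): 17->10, 1->1, 6->6, 21->12, 10->7, 5->5, 3->3, 12->8, 14->9, 19->11, 2->2, 4->4
rank(y): 12->5, 13->6, 14->7, 3->1, 16->8, 20->11, 4->2, 9->4, 18->9, 19->10, 7->3, 21->12
Step 2: d_i = R_x(i) - R_y(i); compute d_i^2.
  (10-5)^2=25, (1-6)^2=25, (6-7)^2=1, (12-1)^2=121, (7-8)^2=1, (5-11)^2=36, (3-2)^2=1, (8-4)^2=16, (9-9)^2=0, (11-10)^2=1, (2-3)^2=1, (4-12)^2=64
sum(d^2) = 292.
Step 3: rho = 1 - 6*292 / (12*(12^2 - 1)) = 1 - 1752/1716 = -0.020979.
Step 4: Under H0, t = rho * sqrt((n-2)/(1-rho^2)) = -0.0664 ~ t(10).
Step 5: Two-sided p-value from the t-distribution with 10 df = 0.948402.
Step 6: alpha = 0.05. fail to reject H0.

rho = -0.0210, p = 0.948402, fail to reject H0 at alpha = 0.05.


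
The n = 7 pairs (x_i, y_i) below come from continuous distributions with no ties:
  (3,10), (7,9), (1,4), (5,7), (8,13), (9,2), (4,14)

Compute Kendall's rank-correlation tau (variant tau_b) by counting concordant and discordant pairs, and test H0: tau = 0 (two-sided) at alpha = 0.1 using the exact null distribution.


Step 1: Enumerate the 21 unordered pairs (i,j) with i<j and classify each by sign(x_j-x_i) * sign(y_j-y_i).
  (1,2):dx=+4,dy=-1->D; (1,3):dx=-2,dy=-6->C; (1,4):dx=+2,dy=-3->D; (1,5):dx=+5,dy=+3->C
  (1,6):dx=+6,dy=-8->D; (1,7):dx=+1,dy=+4->C; (2,3):dx=-6,dy=-5->C; (2,4):dx=-2,dy=-2->C
  (2,5):dx=+1,dy=+4->C; (2,6):dx=+2,dy=-7->D; (2,7):dx=-3,dy=+5->D; (3,4):dx=+4,dy=+3->C
  (3,5):dx=+7,dy=+9->C; (3,6):dx=+8,dy=-2->D; (3,7):dx=+3,dy=+10->C; (4,5):dx=+3,dy=+6->C
  (4,6):dx=+4,dy=-5->D; (4,7):dx=-1,dy=+7->D; (5,6):dx=+1,dy=-11->D; (5,7):dx=-4,dy=+1->D
  (6,7):dx=-5,dy=+12->D
Step 2: C = 10, D = 11, total pairs = 21.
Step 3: tau = (C - D)/(n(n-1)/2) = (10 - 11)/21 = -0.047619.
Step 4: Exact two-sided p-value (enumerate n! = 5040 permutations of y under H0): p = 1.000000.
Step 5: alpha = 0.1. fail to reject H0.

tau_b = -0.0476 (C=10, D=11), p = 1.000000, fail to reject H0.


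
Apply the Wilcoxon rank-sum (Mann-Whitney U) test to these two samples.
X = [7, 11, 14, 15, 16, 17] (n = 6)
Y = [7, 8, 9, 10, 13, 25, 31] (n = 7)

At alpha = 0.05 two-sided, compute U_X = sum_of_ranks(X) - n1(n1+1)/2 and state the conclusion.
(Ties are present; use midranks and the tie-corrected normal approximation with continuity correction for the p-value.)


Step 1: Combine and sort all 13 observations; assign midranks.
sorted (value, group): (7,X), (7,Y), (8,Y), (9,Y), (10,Y), (11,X), (13,Y), (14,X), (15,X), (16,X), (17,X), (25,Y), (31,Y)
ranks: 7->1.5, 7->1.5, 8->3, 9->4, 10->5, 11->6, 13->7, 14->8, 15->9, 16->10, 17->11, 25->12, 31->13
Step 2: Rank sum for X: R1 = 1.5 + 6 + 8 + 9 + 10 + 11 = 45.5.
Step 3: U_X = R1 - n1(n1+1)/2 = 45.5 - 6*7/2 = 45.5 - 21 = 24.5.
       U_Y = n1*n2 - U_X = 42 - 24.5 = 17.5.
Step 4: Ties are present, so use the tie-corrected normal approximation (with continuity correction) for the p-value.
Step 5: p-value = 0.667806; compare to alpha = 0.05. fail to reject H0.

U_X = 24.5, p = 0.667806, fail to reject H0 at alpha = 0.05.


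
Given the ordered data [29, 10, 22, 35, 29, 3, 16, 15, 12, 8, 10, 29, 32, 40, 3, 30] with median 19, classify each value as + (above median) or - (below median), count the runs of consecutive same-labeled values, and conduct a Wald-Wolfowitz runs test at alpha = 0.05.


Step 1: Compute median = 19; label A = above, B = below.
Labels in order: ABAAABBBBBBAAABA  (n_A = 8, n_B = 8)
Step 2: Count runs R = 7.
Step 3: Under H0 (random ordering), E[R] = 2*n_A*n_B/(n_A+n_B) + 1 = 2*8*8/16 + 1 = 9.0000.
        Var[R] = 2*n_A*n_B*(2*n_A*n_B - n_A - n_B) / ((n_A+n_B)^2 * (n_A+n_B-1)) = 14336/3840 = 3.7333.
        SD[R] = 1.9322.
Step 4: Continuity-corrected z = (R + 0.5 - E[R]) / SD[R] = (7 + 0.5 - 9.0000) / 1.9322 = -0.7763.
Step 5: Two-sided p-value via normal approximation = 2*(1 - Phi(|z|)) = 0.437558.
Step 6: alpha = 0.05. fail to reject H0.

R = 7, z = -0.7763, p = 0.437558, fail to reject H0.


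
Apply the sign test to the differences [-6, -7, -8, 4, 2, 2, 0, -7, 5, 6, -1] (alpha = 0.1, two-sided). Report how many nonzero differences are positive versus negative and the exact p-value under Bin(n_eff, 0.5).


Step 1: Discard zero differences. Original n = 11; n_eff = number of nonzero differences = 10.
Nonzero differences (with sign): -6, -7, -8, +4, +2, +2, -7, +5, +6, -1
Step 2: Count signs: positive = 5, negative = 5.
Step 3: Under H0: P(positive) = 0.5, so the number of positives S ~ Bin(10, 0.5).
Step 4: Two-sided exact p-value = sum of Bin(10,0.5) probabilities at or below the observed probability = 1.000000.
Step 5: alpha = 0.1. fail to reject H0.

n_eff = 10, pos = 5, neg = 5, p = 1.000000, fail to reject H0.


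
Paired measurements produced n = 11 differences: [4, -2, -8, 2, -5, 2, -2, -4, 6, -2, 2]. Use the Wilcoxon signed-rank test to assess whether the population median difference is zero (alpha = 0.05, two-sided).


Step 1: Drop any zero differences (none here) and take |d_i|.
|d| = [4, 2, 8, 2, 5, 2, 2, 4, 6, 2, 2]
Step 2: Midrank |d_i| (ties get averaged ranks).
ranks: |4|->7.5, |2|->3.5, |8|->11, |2|->3.5, |5|->9, |2|->3.5, |2|->3.5, |4|->7.5, |6|->10, |2|->3.5, |2|->3.5
Step 3: Attach original signs; sum ranks with positive sign and with negative sign.
W+ = 7.5 + 3.5 + 3.5 + 10 + 3.5 = 28
W- = 3.5 + 11 + 9 + 3.5 + 7.5 + 3.5 = 38
(Check: W+ + W- = 66 should equal n(n+1)/2 = 66.)
Step 4: Test statistic W = min(W+, W-) = 28.
Step 5: Ties in |d|, so use the tie-corrected normal approximation.
        E[W] = n(n+1)/4 = 11*12/4 = 33.
        Tie groups: |d|=2 (t=6), |d|=4 (t=2); sum(t^3 - t) = 216.
        Var[W] = n(n+1)(2n+1)/24 - sum(t^3-t)/48 = 3036/24 - 216/48 = 122.
        z = (W - E[W]) / sqrt(Var[W]) = (28 - 33) / 11.0454 = -0.4527.
        Two-sided p = 2*Phi(z) = 0.650780.
Step 6: alpha = 0.05. fail to reject H0.

W+ = 28, W- = 38, W = min = 28, p = 0.650780, fail to reject H0.


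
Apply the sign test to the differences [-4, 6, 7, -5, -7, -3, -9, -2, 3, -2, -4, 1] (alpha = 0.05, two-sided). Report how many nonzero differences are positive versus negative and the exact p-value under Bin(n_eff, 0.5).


Step 1: Discard zero differences. Original n = 12; n_eff = number of nonzero differences = 12.
Nonzero differences (with sign): -4, +6, +7, -5, -7, -3, -9, -2, +3, -2, -4, +1
Step 2: Count signs: positive = 4, negative = 8.
Step 3: Under H0: P(positive) = 0.5, so the number of positives S ~ Bin(12, 0.5).
Step 4: Two-sided exact p-value = sum of Bin(12,0.5) probabilities at or below the observed probability = 0.387695.
Step 5: alpha = 0.05. fail to reject H0.

n_eff = 12, pos = 4, neg = 8, p = 0.387695, fail to reject H0.


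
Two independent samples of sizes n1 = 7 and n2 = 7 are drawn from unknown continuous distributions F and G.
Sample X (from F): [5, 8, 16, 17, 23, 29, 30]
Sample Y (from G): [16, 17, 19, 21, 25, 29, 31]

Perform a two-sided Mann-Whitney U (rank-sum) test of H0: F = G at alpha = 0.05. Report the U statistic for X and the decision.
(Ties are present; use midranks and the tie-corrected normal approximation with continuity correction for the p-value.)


Step 1: Combine and sort all 14 observations; assign midranks.
sorted (value, group): (5,X), (8,X), (16,X), (16,Y), (17,X), (17,Y), (19,Y), (21,Y), (23,X), (25,Y), (29,X), (29,Y), (30,X), (31,Y)
ranks: 5->1, 8->2, 16->3.5, 16->3.5, 17->5.5, 17->5.5, 19->7, 21->8, 23->9, 25->10, 29->11.5, 29->11.5, 30->13, 31->14
Step 2: Rank sum for X: R1 = 1 + 2 + 3.5 + 5.5 + 9 + 11.5 + 13 = 45.5.
Step 3: U_X = R1 - n1(n1+1)/2 = 45.5 - 7*8/2 = 45.5 - 28 = 17.5.
       U_Y = n1*n2 - U_X = 49 - 17.5 = 31.5.
Step 4: Ties are present, so use the tie-corrected normal approximation (with continuity correction) for the p-value.
Step 5: p-value = 0.404681; compare to alpha = 0.05. fail to reject H0.

U_X = 17.5, p = 0.404681, fail to reject H0 at alpha = 0.05.


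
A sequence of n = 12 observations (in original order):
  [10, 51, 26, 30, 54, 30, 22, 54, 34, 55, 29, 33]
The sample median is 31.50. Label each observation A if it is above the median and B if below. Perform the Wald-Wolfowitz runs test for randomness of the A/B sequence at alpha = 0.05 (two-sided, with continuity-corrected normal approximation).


Step 1: Compute median = 31.50; label A = above, B = below.
Labels in order: BABBABBAAABA  (n_A = 6, n_B = 6)
Step 2: Count runs R = 8.
Step 3: Under H0 (random ordering), E[R] = 2*n_A*n_B/(n_A+n_B) + 1 = 2*6*6/12 + 1 = 7.0000.
        Var[R] = 2*n_A*n_B*(2*n_A*n_B - n_A - n_B) / ((n_A+n_B)^2 * (n_A+n_B-1)) = 4320/1584 = 2.7273.
        SD[R] = 1.6514.
Step 4: Continuity-corrected z = (R - 0.5 - E[R]) / SD[R] = (8 - 0.5 - 7.0000) / 1.6514 = 0.3028.
Step 5: Two-sided p-value via normal approximation = 2*(1 - Phi(|z|)) = 0.762069.
Step 6: alpha = 0.05. fail to reject H0.

R = 8, z = 0.3028, p = 0.762069, fail to reject H0.


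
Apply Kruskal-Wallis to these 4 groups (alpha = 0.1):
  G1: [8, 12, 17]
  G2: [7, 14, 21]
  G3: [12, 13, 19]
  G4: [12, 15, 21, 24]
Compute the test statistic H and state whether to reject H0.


Step 1: Combine all N = 13 observations and assign midranks.
sorted (value, group, rank): (7,G2,1), (8,G1,2), (12,G1,4), (12,G3,4), (12,G4,4), (13,G3,6), (14,G2,7), (15,G4,8), (17,G1,9), (19,G3,10), (21,G2,11.5), (21,G4,11.5), (24,G4,13)
Step 2: Sum ranks within each group.
R_1 = 15 (n_1 = 3)
R_2 = 19.5 (n_2 = 3)
R_3 = 20 (n_3 = 3)
R_4 = 36.5 (n_4 = 4)
Step 3: H = 12/(N(N+1)) * sum(R_i^2/n_i) - 3(N+1)
     = 12/(13*14) * (15^2/3 + 19.5^2/3 + 20^2/3 + 36.5^2/4) - 3*14
     = 0.065934 * 668.146 - 42
     = 2.053571.
Step 4: Ties present; correction factor C = 1 - 30/(13^3 - 13) = 0.986264. Corrected H = 2.053571 / 0.986264 = 2.082173.
Step 5: Under H0, H ~ chi^2(3); p-value = 0.555528.
Step 6: alpha = 0.1. fail to reject H0.

H = 2.0822, df = 3, p = 0.555528, fail to reject H0.


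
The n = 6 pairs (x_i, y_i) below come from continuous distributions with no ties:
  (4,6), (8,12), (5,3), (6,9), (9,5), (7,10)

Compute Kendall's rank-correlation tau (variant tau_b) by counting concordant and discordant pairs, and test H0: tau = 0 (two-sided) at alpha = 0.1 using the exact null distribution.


Step 1: Enumerate the 15 unordered pairs (i,j) with i<j and classify each by sign(x_j-x_i) * sign(y_j-y_i).
  (1,2):dx=+4,dy=+6->C; (1,3):dx=+1,dy=-3->D; (1,4):dx=+2,dy=+3->C; (1,5):dx=+5,dy=-1->D
  (1,6):dx=+3,dy=+4->C; (2,3):dx=-3,dy=-9->C; (2,4):dx=-2,dy=-3->C; (2,5):dx=+1,dy=-7->D
  (2,6):dx=-1,dy=-2->C; (3,4):dx=+1,dy=+6->C; (3,5):dx=+4,dy=+2->C; (3,6):dx=+2,dy=+7->C
  (4,5):dx=+3,dy=-4->D; (4,6):dx=+1,dy=+1->C; (5,6):dx=-2,dy=+5->D
Step 2: C = 10, D = 5, total pairs = 15.
Step 3: tau = (C - D)/(n(n-1)/2) = (10 - 5)/15 = 0.333333.
Step 4: Exact two-sided p-value (enumerate n! = 720 permutations of y under H0): p = 0.469444.
Step 5: alpha = 0.1. fail to reject H0.

tau_b = 0.3333 (C=10, D=5), p = 0.469444, fail to reject H0.


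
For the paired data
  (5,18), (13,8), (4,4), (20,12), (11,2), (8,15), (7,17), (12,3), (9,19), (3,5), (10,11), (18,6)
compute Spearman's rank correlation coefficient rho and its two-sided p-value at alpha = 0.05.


Step 1: Rank x and y separately (midranks; no ties here).
rank(x): 5->3, 13->10, 4->2, 20->12, 11->8, 8->5, 7->4, 12->9, 9->6, 3->1, 10->7, 18->11
rank(y): 18->11, 8->6, 4->3, 12->8, 2->1, 15->9, 17->10, 3->2, 19->12, 5->4, 11->7, 6->5
Step 2: d_i = R_x(i) - R_y(i); compute d_i^2.
  (3-11)^2=64, (10-6)^2=16, (2-3)^2=1, (12-8)^2=16, (8-1)^2=49, (5-9)^2=16, (4-10)^2=36, (9-2)^2=49, (6-12)^2=36, (1-4)^2=9, (7-7)^2=0, (11-5)^2=36
sum(d^2) = 328.
Step 3: rho = 1 - 6*328 / (12*(12^2 - 1)) = 1 - 1968/1716 = -0.146853.
Step 4: Under H0, t = rho * sqrt((n-2)/(1-rho^2)) = -0.4695 ~ t(10).
Step 5: Two-sided p-value from the t-distribution with 10 df = 0.648796.
Step 6: alpha = 0.05. fail to reject H0.

rho = -0.1469, p = 0.648796, fail to reject H0 at alpha = 0.05.


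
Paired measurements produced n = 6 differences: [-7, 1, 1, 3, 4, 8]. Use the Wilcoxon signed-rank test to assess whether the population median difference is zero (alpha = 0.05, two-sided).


Step 1: Drop any zero differences (none here) and take |d_i|.
|d| = [7, 1, 1, 3, 4, 8]
Step 2: Midrank |d_i| (ties get averaged ranks).
ranks: |7|->5, |1|->1.5, |1|->1.5, |3|->3, |4|->4, |8|->6
Step 3: Attach original signs; sum ranks with positive sign and with negative sign.
W+ = 1.5 + 1.5 + 3 + 4 + 6 = 16
W- = 5 = 5
(Check: W+ + W- = 21 should equal n(n+1)/2 = 21.)
Step 4: Test statistic W = min(W+, W-) = 5.
Step 5: Ties in |d|, so use the tie-corrected normal approximation.
        E[W] = n(n+1)/4 = 6*7/4 = 10.5.
        Tie groups: |d|=1 (t=2); sum(t^3 - t) = 6.
        Var[W] = n(n+1)(2n+1)/24 - sum(t^3-t)/48 = 546/24 - 6/48 = 22.625.
        z = (W - E[W]) / sqrt(Var[W]) = (5 - 10.5) / 4.7566 = -1.1563.
        Two-sided p = 2*Phi(z) = 0.247561.
Step 6: alpha = 0.05. fail to reject H0.

W+ = 16, W- = 5, W = min = 5, p = 0.247561, fail to reject H0.


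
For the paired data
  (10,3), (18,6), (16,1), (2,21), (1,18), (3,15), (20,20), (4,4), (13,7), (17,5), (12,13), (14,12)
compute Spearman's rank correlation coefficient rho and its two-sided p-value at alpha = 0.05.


Step 1: Rank x and y separately (midranks; no ties here).
rank(x): 10->5, 18->11, 16->9, 2->2, 1->1, 3->3, 20->12, 4->4, 13->7, 17->10, 12->6, 14->8
rank(y): 3->2, 6->5, 1->1, 21->12, 18->10, 15->9, 20->11, 4->3, 7->6, 5->4, 13->8, 12->7
Step 2: d_i = R_x(i) - R_y(i); compute d_i^2.
  (5-2)^2=9, (11-5)^2=36, (9-1)^2=64, (2-12)^2=100, (1-10)^2=81, (3-9)^2=36, (12-11)^2=1, (4-3)^2=1, (7-6)^2=1, (10-4)^2=36, (6-8)^2=4, (8-7)^2=1
sum(d^2) = 370.
Step 3: rho = 1 - 6*370 / (12*(12^2 - 1)) = 1 - 2220/1716 = -0.293706.
Step 4: Under H0, t = rho * sqrt((n-2)/(1-rho^2)) = -0.9716 ~ t(10).
Step 5: Two-sided p-value from the t-distribution with 10 df = 0.354148.
Step 6: alpha = 0.05. fail to reject H0.

rho = -0.2937, p = 0.354148, fail to reject H0 at alpha = 0.05.


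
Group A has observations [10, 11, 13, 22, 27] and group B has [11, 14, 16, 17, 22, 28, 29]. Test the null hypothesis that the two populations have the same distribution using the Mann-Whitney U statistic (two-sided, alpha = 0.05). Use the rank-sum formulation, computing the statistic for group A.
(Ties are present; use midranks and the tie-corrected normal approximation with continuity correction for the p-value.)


Step 1: Combine and sort all 12 observations; assign midranks.
sorted (value, group): (10,X), (11,X), (11,Y), (13,X), (14,Y), (16,Y), (17,Y), (22,X), (22,Y), (27,X), (28,Y), (29,Y)
ranks: 10->1, 11->2.5, 11->2.5, 13->4, 14->5, 16->6, 17->7, 22->8.5, 22->8.5, 27->10, 28->11, 29->12
Step 2: Rank sum for X: R1 = 1 + 2.5 + 4 + 8.5 + 10 = 26.
Step 3: U_X = R1 - n1(n1+1)/2 = 26 - 5*6/2 = 26 - 15 = 11.
       U_Y = n1*n2 - U_X = 35 - 11 = 24.
Step 4: Ties are present, so use the tie-corrected normal approximation (with continuity correction) for the p-value.
Step 5: p-value = 0.328162; compare to alpha = 0.05. fail to reject H0.

U_X = 11, p = 0.328162, fail to reject H0 at alpha = 0.05.


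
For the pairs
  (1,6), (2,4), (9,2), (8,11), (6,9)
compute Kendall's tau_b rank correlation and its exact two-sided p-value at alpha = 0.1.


Step 1: Enumerate the 10 unordered pairs (i,j) with i<j and classify each by sign(x_j-x_i) * sign(y_j-y_i).
  (1,2):dx=+1,dy=-2->D; (1,3):dx=+8,dy=-4->D; (1,4):dx=+7,dy=+5->C; (1,5):dx=+5,dy=+3->C
  (2,3):dx=+7,dy=-2->D; (2,4):dx=+6,dy=+7->C; (2,5):dx=+4,dy=+5->C; (3,4):dx=-1,dy=+9->D
  (3,5):dx=-3,dy=+7->D; (4,5):dx=-2,dy=-2->C
Step 2: C = 5, D = 5, total pairs = 10.
Step 3: tau = (C - D)/(n(n-1)/2) = (5 - 5)/10 = 0.000000.
Step 4: Exact two-sided p-value (enumerate n! = 120 permutations of y under H0): p = 1.000000.
Step 5: alpha = 0.1. fail to reject H0.

tau_b = 0.0000 (C=5, D=5), p = 1.000000, fail to reject H0.
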